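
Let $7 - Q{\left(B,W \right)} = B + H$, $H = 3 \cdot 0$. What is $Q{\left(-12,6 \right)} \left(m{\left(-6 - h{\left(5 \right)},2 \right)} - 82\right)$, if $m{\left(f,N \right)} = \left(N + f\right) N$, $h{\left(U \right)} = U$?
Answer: $-1900$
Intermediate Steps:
$H = 0$
$Q{\left(B,W \right)} = 7 - B$ ($Q{\left(B,W \right)} = 7 - \left(B + 0\right) = 7 - B$)
$m{\left(f,N \right)} = N \left(N + f\right)$
$Q{\left(-12,6 \right)} \left(m{\left(-6 - h{\left(5 \right)},2 \right)} - 82\right) = \left(7 - -12\right) \left(2 \left(2 - 11\right) - 82\right) = \left(7 + 12\right) \left(2 \left(2 - 11\right) - 82\right) = 19 \left(2 \left(2 - 11\right) - 82\right) = 19 \left(2 \left(-9\right) - 82\right) = 19 \left(-18 - 82\right) = 19 \left(-100\right) = -1900$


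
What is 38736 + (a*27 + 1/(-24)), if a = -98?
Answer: 866159/24 ≈ 36090.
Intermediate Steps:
38736 + (a*27 + 1/(-24)) = 38736 + (-98*27 + 1/(-24)) = 38736 + (-2646 - 1/24) = 38736 - 63505/24 = 866159/24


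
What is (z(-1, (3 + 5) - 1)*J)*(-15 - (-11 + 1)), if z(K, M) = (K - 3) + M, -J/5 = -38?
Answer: -2850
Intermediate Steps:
J = 190 (J = -5*(-38) = 190)
z(K, M) = -3 + K + M (z(K, M) = (-3 + K) + M = -3 + K + M)
(z(-1, (3 + 5) - 1)*J)*(-15 - (-11 + 1)) = ((-3 - 1 + ((3 + 5) - 1))*190)*(-15 - (-11 + 1)) = ((-3 - 1 + (8 - 1))*190)*(-15 - 1*(-10)) = ((-3 - 1 + 7)*190)*(-15 + 10) = (3*190)*(-5) = 570*(-5) = -2850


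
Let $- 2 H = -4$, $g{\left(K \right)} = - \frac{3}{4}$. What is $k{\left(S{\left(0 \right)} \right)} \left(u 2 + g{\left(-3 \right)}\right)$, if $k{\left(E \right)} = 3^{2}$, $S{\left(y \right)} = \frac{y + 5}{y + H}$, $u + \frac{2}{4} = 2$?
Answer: $\frac{81}{4} \approx 20.25$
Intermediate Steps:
$g{\left(K \right)} = - \frac{3}{4}$ ($g{\left(K \right)} = \left(-3\right) \frac{1}{4} = - \frac{3}{4}$)
$u = \frac{3}{2}$ ($u = - \frac{1}{2} + 2 = \frac{3}{2} \approx 1.5$)
$H = 2$ ($H = \left(- \frac{1}{2}\right) \left(-4\right) = 2$)
$S{\left(y \right)} = \frac{5 + y}{2 + y}$ ($S{\left(y \right)} = \frac{y + 5}{y + 2} = \frac{5 + y}{2 + y}$)
$k{\left(E \right)} = 9$
$k{\left(S{\left(0 \right)} \right)} \left(u 2 + g{\left(-3 \right)}\right) = 9 \left(\frac{3}{2} \cdot 2 - \frac{3}{4}\right) = 9 \left(3 - \frac{3}{4}\right) = 9 \cdot \frac{9}{4} = \frac{81}{4}$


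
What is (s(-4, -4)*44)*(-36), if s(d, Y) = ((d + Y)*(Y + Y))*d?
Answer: 405504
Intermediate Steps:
s(d, Y) = 2*Y*d*(Y + d) (s(d, Y) = ((Y + d)*(2*Y))*d = (2*Y*(Y + d))*d = 2*Y*d*(Y + d))
(s(-4, -4)*44)*(-36) = ((2*(-4)*(-4)*(-4 - 4))*44)*(-36) = ((2*(-4)*(-4)*(-8))*44)*(-36) = -256*44*(-36) = -11264*(-36) = 405504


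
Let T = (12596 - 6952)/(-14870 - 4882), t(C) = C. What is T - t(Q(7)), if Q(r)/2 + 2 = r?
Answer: -50791/4938 ≈ -10.286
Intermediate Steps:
Q(r) = -4 + 2*r
T = -1411/4938 (T = 5644/(-19752) = 5644*(-1/19752) = -1411/4938 ≈ -0.28574)
T - t(Q(7)) = -1411/4938 - (-4 + 2*7) = -1411/4938 - (-4 + 14) = -1411/4938 - 1*10 = -1411/4938 - 10 = -50791/4938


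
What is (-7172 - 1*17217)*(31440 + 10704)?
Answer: -1027850016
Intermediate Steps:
(-7172 - 1*17217)*(31440 + 10704) = (-7172 - 17217)*42144 = -24389*42144 = -1027850016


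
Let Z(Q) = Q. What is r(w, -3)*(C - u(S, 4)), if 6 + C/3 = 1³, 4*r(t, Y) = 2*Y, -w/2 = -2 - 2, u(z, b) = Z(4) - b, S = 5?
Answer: 45/2 ≈ 22.500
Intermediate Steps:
u(z, b) = 4 - b
w = 8 (w = -2*(-2 - 2) = -2*(-4) = 8)
r(t, Y) = Y/2 (r(t, Y) = (2*Y)/4 = Y/2)
C = -15 (C = -18 + 3*1³ = -18 + 3*1 = -18 + 3 = -15)
r(w, -3)*(C - u(S, 4)) = ((½)*(-3))*(-15 - (4 - 1*4)) = -3*(-15 - (4 - 4))/2 = -3*(-15 - 1*0)/2 = -3*(-15 + 0)/2 = -3/2*(-15) = 45/2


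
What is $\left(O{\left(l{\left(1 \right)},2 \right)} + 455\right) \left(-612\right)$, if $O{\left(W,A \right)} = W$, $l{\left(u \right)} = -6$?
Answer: $-274788$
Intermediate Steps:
$\left(O{\left(l{\left(1 \right)},2 \right)} + 455\right) \left(-612\right) = \left(-6 + 455\right) \left(-612\right) = 449 \left(-612\right) = -274788$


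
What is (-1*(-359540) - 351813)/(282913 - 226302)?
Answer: 7727/56611 ≈ 0.13649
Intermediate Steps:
(-1*(-359540) - 351813)/(282913 - 226302) = (359540 - 351813)/56611 = 7727*(1/56611) = 7727/56611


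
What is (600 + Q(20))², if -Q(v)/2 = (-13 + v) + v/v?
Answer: 341056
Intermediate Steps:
Q(v) = 24 - 2*v (Q(v) = -2*((-13 + v) + v/v) = -2*((-13 + v) + 1) = -2*(-12 + v) = 24 - 2*v)
(600 + Q(20))² = (600 + (24 - 2*20))² = (600 + (24 - 40))² = (600 - 16)² = 584² = 341056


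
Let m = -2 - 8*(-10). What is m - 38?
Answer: 40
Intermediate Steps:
m = 78 (m = -2 + 80 = 78)
m - 38 = 78 - 38 = 40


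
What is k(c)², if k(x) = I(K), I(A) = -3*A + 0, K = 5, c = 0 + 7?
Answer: 225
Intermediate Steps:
c = 7
I(A) = -3*A
k(x) = -15 (k(x) = -3*5 = -15)
k(c)² = (-15)² = 225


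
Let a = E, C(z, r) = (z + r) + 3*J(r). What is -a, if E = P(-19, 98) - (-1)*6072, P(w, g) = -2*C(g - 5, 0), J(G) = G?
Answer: -5886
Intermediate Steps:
C(z, r) = z + 4*r (C(z, r) = (z + r) + 3*r = (r + z) + 3*r = z + 4*r)
P(w, g) = 10 - 2*g (P(w, g) = -2*((g - 5) + 4*0) = -2*((-5 + g) + 0) = -2*(-5 + g) = 10 - 2*g)
E = 5886 (E = (10 - 2*98) - (-1)*6072 = (10 - 196) - 1*(-6072) = -186 + 6072 = 5886)
a = 5886
-a = -1*5886 = -5886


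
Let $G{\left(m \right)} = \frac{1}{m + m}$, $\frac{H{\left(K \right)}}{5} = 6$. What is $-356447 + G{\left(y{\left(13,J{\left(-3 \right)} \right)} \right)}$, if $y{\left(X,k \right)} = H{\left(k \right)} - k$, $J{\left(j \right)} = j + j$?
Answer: $- \frac{25664183}{72} \approx -3.5645 \cdot 10^{5}$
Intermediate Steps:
$J{\left(j \right)} = 2 j$
$H{\left(K \right)} = 30$ ($H{\left(K \right)} = 5 \cdot 6 = 30$)
$y{\left(X,k \right)} = 30 - k$
$G{\left(m \right)} = \frac{1}{2 m}$
$-356447 + G{\left(y{\left(13,J{\left(-3 \right)} \right)} \right)} = -356447 + \frac{1}{2 \left(30 - 2 \left(-3\right)\right)} = -356447 + \frac{1}{2 \left(30 - -6\right)} = -356447 + \frac{1}{2 \left(30 + 6\right)} = -356447 + \frac{1}{2 \cdot 36} = -356447 + \frac{1}{2} \cdot \frac{1}{36} = -356447 + \frac{1}{72} = - \frac{25664183}{72}$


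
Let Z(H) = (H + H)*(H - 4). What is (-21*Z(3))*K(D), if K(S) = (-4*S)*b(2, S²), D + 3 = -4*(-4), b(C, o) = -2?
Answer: 13104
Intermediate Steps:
D = 13 (D = -3 - 4*(-4) = -3 + 16 = 13)
K(S) = 8*S (K(S) = -4*S*(-2) = 8*S)
Z(H) = 2*H*(-4 + H) (Z(H) = (2*H)*(-4 + H) = 2*H*(-4 + H))
(-21*Z(3))*K(D) = (-42*3*(-4 + 3))*(8*13) = -42*3*(-1)*104 = -21*(-6)*104 = 126*104 = 13104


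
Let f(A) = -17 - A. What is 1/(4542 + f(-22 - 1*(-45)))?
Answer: 1/4502 ≈ 0.00022212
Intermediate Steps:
1/(4542 + f(-22 - 1*(-45))) = 1/(4542 + (-17 - (-22 - 1*(-45)))) = 1/(4542 + (-17 - (-22 + 45))) = 1/(4542 + (-17 - 1*23)) = 1/(4542 + (-17 - 23)) = 1/(4542 - 40) = 1/4502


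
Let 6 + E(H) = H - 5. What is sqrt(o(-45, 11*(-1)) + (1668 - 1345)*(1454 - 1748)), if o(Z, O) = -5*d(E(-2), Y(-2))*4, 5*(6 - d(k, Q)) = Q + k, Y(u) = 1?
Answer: 3*I*sqrt(10570) ≈ 308.43*I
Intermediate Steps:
E(H) = -11 + H (E(H) = -6 + (H - 5) = -6 + (-5 + H) = -11 + H)
d(k, Q) = 6 - Q/5 - k/5 (d(k, Q) = 6 - (Q + k)/5 = 6 + (-Q/5 - k/5) = 6 - Q/5 - k/5)
o(Z, O) = -168 (o(Z, O) = -5*(6 - 1/5*1 - (-11 - 2)/5)*4 = -5*(6 - 1/5 - 1/5*(-13))*4 = -5*(6 - 1/5 + 13/5)*4 = -5*42/5*4 = -42*4 = -168)
sqrt(o(-45, 11*(-1)) + (1668 - 1345)*(1454 - 1748)) = sqrt(-168 + (1668 - 1345)*(1454 - 1748)) = sqrt(-168 + 323*(-294)) = sqrt(-168 - 94962) = sqrt(-95130) = 3*I*sqrt(10570)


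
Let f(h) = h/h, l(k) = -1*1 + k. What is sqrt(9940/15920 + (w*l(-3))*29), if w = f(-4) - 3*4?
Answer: sqrt(202222407)/398 ≈ 35.730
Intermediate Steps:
l(k) = -1 + k
f(h) = 1
w = -11 (w = 1 - 3*4 = 1 - 12 = -11)
sqrt(9940/15920 + (w*l(-3))*29) = sqrt(9940/15920 - 11*(-1 - 3)*29) = sqrt(9940*(1/15920) - 11*(-4)*29) = sqrt(497/796 + 44*29) = sqrt(497/796 + 1276) = sqrt(1016193/796) = sqrt(202222407)/398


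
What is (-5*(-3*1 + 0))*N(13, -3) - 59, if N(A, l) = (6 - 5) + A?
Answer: 151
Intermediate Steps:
N(A, l) = 1 + A
(-5*(-3*1 + 0))*N(13, -3) - 59 = (-5*(-3*1 + 0))*(1 + 13) - 59 = -5*(-3 + 0)*14 - 59 = -5*(-3)*14 - 59 = 15*14 - 59 = 210 - 59 = 151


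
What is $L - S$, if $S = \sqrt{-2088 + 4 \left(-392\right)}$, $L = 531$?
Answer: $531 - 2 i \sqrt{914} \approx 531.0 - 60.465 i$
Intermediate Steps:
$S = 2 i \sqrt{914}$ ($S = \sqrt{-2088 - 1568} = \sqrt{-3656} = 2 i \sqrt{914} \approx 60.465 i$)
$L - S = 531 - 2 i \sqrt{914}$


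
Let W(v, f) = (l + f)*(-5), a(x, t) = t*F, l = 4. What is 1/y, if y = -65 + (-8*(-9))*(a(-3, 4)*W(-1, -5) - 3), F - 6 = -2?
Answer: 1/5479 ≈ 0.00018252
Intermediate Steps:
F = 4 (F = 6 - 2 = 4)
a(x, t) = 4*t (a(x, t) = t*4 = 4*t)
W(v, f) = -20 - 5*f (W(v, f) = (4 + f)*(-5) = -20 - 5*f)
y = 5479 (y = -65 + (-8*(-9))*((4*4)*(-20 - 5*(-5)) - 3) = -65 + 72*(16*(-20 + 25) - 3) = -65 + 72*(16*5 - 3) = -65 + 72*(80 - 3) = -65 + 72*77 = -65 + 5544 = 5479)
1/y = 1/5479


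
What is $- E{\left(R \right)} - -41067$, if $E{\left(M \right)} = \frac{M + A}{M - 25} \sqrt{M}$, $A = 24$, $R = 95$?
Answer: $41067 - \frac{17 \sqrt{95}}{10} \approx 41050.0$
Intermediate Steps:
$E{\left(M \right)} = \frac{\sqrt{M} \left(24 + M\right)}{-25 + M}$ ($E{\left(M \right)} = \frac{M + 24}{M - 25} \sqrt{M} = \frac{24 + M}{-25 + M} \sqrt{M} = \frac{\sqrt{M} \left(24 + M\right)}{-25 + M}$)
$- E{\left(R \right)} - -41067 = - \frac{\sqrt{95} \left(24 + 95\right)}{-25 + 95} - -41067 = - \frac{\sqrt{95} \cdot 119}{70} + 41067 = - \frac{17 \sqrt{95}}{10} + 41067 = 41067 - \frac{17 \sqrt{95}}{10}$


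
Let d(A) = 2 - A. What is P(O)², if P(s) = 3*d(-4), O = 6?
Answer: 324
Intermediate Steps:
P(s) = 18 (P(s) = 3*(2 - 1*(-4)) = 3*(2 + 4) = 3*6 = 18)
P(O)² = 18² = 324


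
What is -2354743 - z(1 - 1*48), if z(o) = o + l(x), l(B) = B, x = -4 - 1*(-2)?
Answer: -2354694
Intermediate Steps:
x = -2 (x = -4 + 2 = -2)
z(o) = -2 + o (z(o) = o - 2 = -2 + o)
-2354743 - z(1 - 1*48) = -2354743 - (-2 + (1 - 1*48)) = -2354743 - (-2 + (1 - 48)) = -2354743 - (-2 - 47) = -2354743 - 1*(-49) = -2354743 + 49 = -2354694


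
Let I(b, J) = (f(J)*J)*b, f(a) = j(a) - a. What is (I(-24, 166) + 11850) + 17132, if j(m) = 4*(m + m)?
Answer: -4600426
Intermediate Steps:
j(m) = 8*m (j(m) = 4*(2*m) = 8*m)
f(a) = 7*a (f(a) = 8*a - a = 7*a)
I(b, J) = 7*b*J**2 (I(b, J) = ((7*J)*J)*b = (7*J**2)*b = 7*b*J**2)
(I(-24, 166) + 11850) + 17132 = (7*(-24)*166**2 + 11850) + 17132 = (7*(-24)*27556 + 11850) + 17132 = (-4629408 + 11850) + 17132 = -4617558 + 17132 = -4600426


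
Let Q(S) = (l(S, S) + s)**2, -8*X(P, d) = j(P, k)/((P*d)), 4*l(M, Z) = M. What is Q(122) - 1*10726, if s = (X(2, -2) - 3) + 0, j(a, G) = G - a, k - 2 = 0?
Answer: -39879/4 ≈ -9969.8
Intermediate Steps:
k = 2 (k = 2 + 0 = 2)
l(M, Z) = M/4
X(P, d) = -(2 - P)/(8*P*d) (X(P, d) = -(2 - P)/(8*(P*d)) = -(2 - P)*1/(P*d)/8 = -(2 - P)/(8*P*d))
s = -3 (s = ((1/8)*(-2 + 2)/(2*(-2)) - 3) + 0 = ((1/8)*(1/2)*(-1/2)*0 - 3) + 0 = (0 - 3) + 0 = -3 + 0 = -3)
Q(S) = (-3 + S/4)**2 (Q(S) = (S/4 - 3)**2 = (-3 + S/4)**2)
Q(122) - 1*10726 = (-12 + 122)**2/16 - 1*10726 = (1/16)*110**2 - 10726 = (1/16)*12100 - 10726 = 3025/4 - 10726 = -39879/4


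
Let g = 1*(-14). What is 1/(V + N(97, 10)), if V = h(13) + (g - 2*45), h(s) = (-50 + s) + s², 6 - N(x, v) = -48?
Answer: 1/82 ≈ 0.012195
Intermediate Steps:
N(x, v) = 54 (N(x, v) = 6 - 1*(-48) = 6 + 48 = 54)
g = -14
h(s) = -50 + s + s²
V = 28 (V = (-50 + 13 + 13²) + (-14 - 2*45) = (-50 + 13 + 169) + (-14 - 90) = 132 - 104 = 28)
1/(V + N(97, 10)) = 1/(28 + 54) = 1/82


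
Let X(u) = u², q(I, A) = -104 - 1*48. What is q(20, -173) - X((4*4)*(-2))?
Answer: -1176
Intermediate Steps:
q(I, A) = -152 (q(I, A) = -104 - 48 = -152)
q(20, -173) - X((4*4)*(-2)) = -152 - ((4*4)*(-2))² = -152 - (16*(-2))² = -152 - 1*(-32)² = -152 - 1*1024 = -152 - 1024 = -1176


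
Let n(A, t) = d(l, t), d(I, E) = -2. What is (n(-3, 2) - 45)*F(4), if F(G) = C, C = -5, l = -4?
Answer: 235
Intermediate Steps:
F(G) = -5
n(A, t) = -2
(n(-3, 2) - 45)*F(4) = (-2 - 45)*(-5) = -47*(-5) = 235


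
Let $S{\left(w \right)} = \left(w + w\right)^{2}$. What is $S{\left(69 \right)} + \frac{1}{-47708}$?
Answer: $\frac{908551151}{47708} \approx 19044.0$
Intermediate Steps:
$S{\left(w \right)} = 4 w^{2}$ ($S{\left(w \right)} = \left(2 w\right)^{2} = 4 w^{2}$)
$S{\left(69 \right)} + \frac{1}{-47708} = 4 \cdot 69^{2} + \frac{1}{-47708} = 4 \cdot 4761 - \frac{1}{47708} = 19044 - \frac{1}{47708} = \frac{908551151}{47708}$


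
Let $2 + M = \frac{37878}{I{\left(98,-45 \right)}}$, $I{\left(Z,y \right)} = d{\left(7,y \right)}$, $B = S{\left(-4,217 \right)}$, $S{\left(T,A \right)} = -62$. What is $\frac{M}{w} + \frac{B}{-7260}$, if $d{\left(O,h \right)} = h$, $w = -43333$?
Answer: $\frac{881215}{31459758} \approx 0.028011$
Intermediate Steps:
$B = -62$
$I{\left(Z,y \right)} = y$
$M = - \frac{12656}{15}$ ($M = -2 + \frac{37878}{-45} = -2 + 37878 \left(- \frac{1}{45}\right) = -2 - \frac{12626}{15} = - \frac{12656}{15} \approx -843.73$)
$\frac{M}{w} + \frac{B}{-7260} = - \frac{12656}{15 \left(-43333\right)} - \frac{62}{-7260} = \left(- \frac{12656}{15}\right) \left(- \frac{1}{43333}\right) - - \frac{31}{3630} = \frac{12656}{649995} + \frac{31}{3630} = \frac{881215}{31459758}$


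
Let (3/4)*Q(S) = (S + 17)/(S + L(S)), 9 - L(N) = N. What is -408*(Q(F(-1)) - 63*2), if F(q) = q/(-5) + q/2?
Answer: 2267936/45 ≈ 50399.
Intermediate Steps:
L(N) = 9 - N
F(q) = 3*q/10 (F(q) = q*(-⅕) + q*(½) = -q/5 + q/2 = 3*q/10)
Q(S) = 68/27 + 4*S/27 (Q(S) = 4*((S + 17)/(S + (9 - S)))/3 = 4*((17 + S)/9)/3 = 4*((17 + S)*(⅑))/3 = 4*(17/9 + S/9)/3 = 68/27 + 4*S/27)
-408*(Q(F(-1)) - 63*2) = -408*((68/27 + 4*((3/10)*(-1))/27) - 63*2) = -408*((68/27 + (4/27)*(-3/10)) - 126) = -408*((68/27 - 2/45) - 126) = -408*(334/135 - 126) = -408*(-16676/135) = 2267936/45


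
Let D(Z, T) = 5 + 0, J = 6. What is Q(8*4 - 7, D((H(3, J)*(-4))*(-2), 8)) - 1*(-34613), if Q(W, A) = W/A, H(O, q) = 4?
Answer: 34618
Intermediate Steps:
D(Z, T) = 5
Q(8*4 - 7, D((H(3, J)*(-4))*(-2), 8)) - 1*(-34613) = (8*4 - 7)/5 - 1*(-34613) = (32 - 7)*(⅕) + 34613 = 25*(⅕) + 34613 = 5 + 34613 = 34618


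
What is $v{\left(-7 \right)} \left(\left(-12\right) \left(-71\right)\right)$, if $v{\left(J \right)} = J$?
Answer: $-5964$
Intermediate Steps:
$v{\left(-7 \right)} \left(\left(-12\right) \left(-71\right)\right) = - 7 \left(\left(-12\right) \left(-71\right)\right) = \left(-7\right) 852 = -5964$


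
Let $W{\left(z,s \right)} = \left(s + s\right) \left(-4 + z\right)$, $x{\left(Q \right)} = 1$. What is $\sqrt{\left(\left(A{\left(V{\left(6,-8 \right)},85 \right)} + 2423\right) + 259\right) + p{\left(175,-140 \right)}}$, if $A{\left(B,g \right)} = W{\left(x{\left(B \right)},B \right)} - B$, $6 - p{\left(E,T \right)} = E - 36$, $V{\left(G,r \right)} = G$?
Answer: $\sqrt{2507} \approx 50.07$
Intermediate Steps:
$p{\left(E,T \right)} = 42 - E$ ($p{\left(E,T \right)} = 6 - \left(E - 36\right) = 6 - \left(-36 + E\right) = 42 - E$)
$W{\left(z,s \right)} = 2 s \left(-4 + z\right)$
$A{\left(B,g \right)} = - 7 B$ ($A{\left(B,g \right)} = 2 B \left(-4 + 1\right) - B = 2 B \left(-3\right) - B = - 6 B - B = - 7 B$)
$\sqrt{\left(\left(A{\left(V{\left(6,-8 \right)},85 \right)} + 2423\right) + 259\right) + p{\left(175,-140 \right)}} = \sqrt{\left(\left(\left(-7\right) 6 + 2423\right) + 259\right) + \left(42 - 175\right)} = \sqrt{\left(\left(-42 + 2423\right) + 259\right) + \left(42 - 175\right)} = \sqrt{\left(2381 + 259\right) - 133} = \sqrt{2640 - 133} = \sqrt{2507}$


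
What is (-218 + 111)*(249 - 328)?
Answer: 8453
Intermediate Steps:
(-218 + 111)*(249 - 328) = -107*(-79) = 8453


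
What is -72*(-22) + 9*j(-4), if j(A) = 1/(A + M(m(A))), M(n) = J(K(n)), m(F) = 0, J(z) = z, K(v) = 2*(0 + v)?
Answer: 6327/4 ≈ 1581.8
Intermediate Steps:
K(v) = 2*v
M(n) = 2*n
j(A) = 1/A (j(A) = 1/(A + 2*0) = 1/(A + 0) = 1/A)
-72*(-22) + 9*j(-4) = -72*(-22) + 9/(-4) = 1584 + 9*(-¼) = 1584 - 9/4 = 6327/4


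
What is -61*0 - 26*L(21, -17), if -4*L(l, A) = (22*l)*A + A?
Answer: -102323/2 ≈ -51162.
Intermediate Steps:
L(l, A) = -A/4 - 11*A*l/2 (L(l, A) = -((22*l)*A + A)/4 = -(22*A*l + A)/4 = -(A + 22*A*l)/4 = -A/4 - 11*A*l/2)
-61*0 - 26*L(21, -17) = -61*0 - (-13)*(-17)*(1 + 22*21)/2 = 0 - (-13)*(-17)*(1 + 462)/2 = 0 - (-13)*(-17)*463/2 = 0 - 26*7871/4 = 0 - 102323/2 = -102323/2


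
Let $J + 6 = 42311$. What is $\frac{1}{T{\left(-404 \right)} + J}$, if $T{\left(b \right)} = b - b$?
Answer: $\frac{1}{42305} \approx 2.3638 \cdot 10^{-5}$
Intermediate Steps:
$J = 42305$ ($J = -6 + 42311 = 42305$)
$T{\left(b \right)} = 0$
$\frac{1}{T{\left(-404 \right)} + J} = \frac{1}{0 + 42305} = \frac{1}{42305}$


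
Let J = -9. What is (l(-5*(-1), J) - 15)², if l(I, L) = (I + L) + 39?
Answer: 400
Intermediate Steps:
l(I, L) = 39 + I + L
(l(-5*(-1), J) - 15)² = ((39 - 5*(-1) - 9) - 15)² = ((39 + 5 - 9) - 15)² = (35 - 15)² = 20² = 400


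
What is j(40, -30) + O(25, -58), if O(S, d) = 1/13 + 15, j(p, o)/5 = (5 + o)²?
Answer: 40821/13 ≈ 3140.1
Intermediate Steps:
j(p, o) = 5*(5 + o)²
O(S, d) = 196/13 (O(S, d) = 1/13 + 15 = 196/13)
j(40, -30) + O(25, -58) = 5*(5 - 30)² + 196/13 = 5*(-25)² + 196/13 = 5*625 + 196/13 = 3125 + 196/13 = 40821/13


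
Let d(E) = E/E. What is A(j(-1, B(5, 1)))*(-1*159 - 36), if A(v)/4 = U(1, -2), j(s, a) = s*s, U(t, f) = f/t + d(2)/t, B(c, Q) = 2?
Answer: 780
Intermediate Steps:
d(E) = 1
U(t, f) = 1/t + f/t (U(t, f) = f/t + 1/t = 1/t + f/t)
j(s, a) = s²
A(v) = -4 (A(v) = 4*((1 - 2)/1) = 4*(1*(-1)) = 4*(-1) = -4)
A(j(-1, B(5, 1)))*(-1*159 - 36) = -4*(-1*159 - 36) = -4*(-159 - 36) = -4*(-195) = 780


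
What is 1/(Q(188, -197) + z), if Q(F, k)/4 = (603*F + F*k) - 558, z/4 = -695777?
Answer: -1/2480028 ≈ -4.0322e-7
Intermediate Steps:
z = -2783108 (z = 4*(-695777) = -2783108)
Q(F, k) = -2232 + 2412*F + 4*F*k (Q(F, k) = 4*((603*F + F*k) - 558) = 4*(-558 + 603*F + F*k) = -2232 + 2412*F + 4*F*k)
1/(Q(188, -197) + z) = 1/((-2232 + 2412*188 + 4*188*(-197)) - 2783108) = 1/((-2232 + 453456 - 148144) - 2783108) = 1/(303080 - 2783108) = 1/(-2480028) = -1/2480028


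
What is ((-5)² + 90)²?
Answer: 13225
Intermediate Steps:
((-5)² + 90)² = (25 + 90)² = 115² = 13225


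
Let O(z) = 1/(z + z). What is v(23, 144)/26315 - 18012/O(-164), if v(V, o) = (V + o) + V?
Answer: 1636498274/277 ≈ 5.9079e+6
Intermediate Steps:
v(V, o) = o + 2*V
O(z) = 1/(2*z)
v(23, 144)/26315 - 18012/O(-164) = (144 + 2*23)/26315 - 18012/((½)/(-164)) = (144 + 46)*(1/26315) - 18012/((½)*(-1/164)) = 190*(1/26315) - 18012/(-1/328) = 2/277 - 18012*(-328) = 2/277 + 5907936 = 1636498274/277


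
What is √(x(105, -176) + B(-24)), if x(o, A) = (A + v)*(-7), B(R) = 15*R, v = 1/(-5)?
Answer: √21835/5 ≈ 29.553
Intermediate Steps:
v = -⅕ (v = 1*(-⅕) = -⅕ ≈ -0.20000)
x(o, A) = 7/5 - 7*A (x(o, A) = (A - ⅕)*(-7) = (-⅕ + A)*(-7) = 7/5 - 7*A)
√(x(105, -176) + B(-24)) = √((7/5 - 7*(-176)) + 15*(-24)) = √((7/5 + 1232) - 360) = √(6167/5 - 360) = √(4367/5) = √21835/5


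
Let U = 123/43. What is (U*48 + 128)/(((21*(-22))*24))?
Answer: -713/29799 ≈ -0.023927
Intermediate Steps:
U = 123/43 (U = 123*(1/43) = 123/43 ≈ 2.8605)
(U*48 + 128)/(((21*(-22))*24)) = ((123/43)*48 + 128)/(((21*(-22))*24)) = (5904/43 + 128)/((-462*24)) = (11408/43)/(-11088) = (11408/43)*(-1/11088) = -713/29799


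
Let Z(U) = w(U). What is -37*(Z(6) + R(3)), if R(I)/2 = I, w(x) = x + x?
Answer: -666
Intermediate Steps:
w(x) = 2*x
R(I) = 2*I
Z(U) = 2*U
-37*(Z(6) + R(3)) = -37*(2*6 + 2*3) = -37*(12 + 6) = -37*18 = -666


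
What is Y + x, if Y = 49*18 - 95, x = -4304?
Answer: -3517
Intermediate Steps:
Y = 787 (Y = 882 - 95 = 787)
Y + x = 787 - 4304 = -3517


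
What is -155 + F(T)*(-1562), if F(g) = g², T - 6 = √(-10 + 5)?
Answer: -48577 - 18744*I*√5 ≈ -48577.0 - 41913.0*I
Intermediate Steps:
T = 6 + I*√5 (T = 6 + √(-10 + 5) = 6 + √(-5) = 6 + I*√5 ≈ 6.0 + 2.2361*I)
-155 + F(T)*(-1562) = -155 + (6 + I*√5)²*(-1562) = -155 - 1562*(6 + I*√5)²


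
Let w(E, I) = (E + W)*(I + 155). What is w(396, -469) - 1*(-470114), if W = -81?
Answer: 371204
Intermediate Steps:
w(E, I) = (-81 + E)*(155 + I) (w(E, I) = (E - 81)*(I + 155) = (-81 + E)*(155 + I))
w(396, -469) - 1*(-470114) = (-12555 - 81*(-469) + 155*396 + 396*(-469)) - 1*(-470114) = (-12555 + 37989 + 61380 - 185724) + 470114 = -98910 + 470114 = 371204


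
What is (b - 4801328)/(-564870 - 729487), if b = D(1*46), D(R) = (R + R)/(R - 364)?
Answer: 763411198/205802763 ≈ 3.7094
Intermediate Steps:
D(R) = 2*R/(-364 + R) (D(R) = (2*R)/(-364 + R) = 2*R/(-364 + R))
b = -46/159 (b = 2*(1*46)/(-364 + 1*46) = 2*46/(-364 + 46) = 2*46/(-318) = 2*46*(-1/318) = -46/159 ≈ -0.28931)
(b - 4801328)/(-564870 - 729487) = (-46/159 - 4801328)/(-564870 - 729487) = -763411198/159/(-1294357) = -763411198/159*(-1/1294357) = 763411198/205802763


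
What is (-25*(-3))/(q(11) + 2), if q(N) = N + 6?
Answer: 75/19 ≈ 3.9474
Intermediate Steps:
q(N) = 6 + N
(-25*(-3))/(q(11) + 2) = (-25*(-3))/((6 + 11) + 2) = 75/(17 + 2) = 75/19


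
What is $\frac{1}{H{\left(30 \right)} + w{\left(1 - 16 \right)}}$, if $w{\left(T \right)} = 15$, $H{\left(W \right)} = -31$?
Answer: $- \frac{1}{16} \approx -0.0625$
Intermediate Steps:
$\frac{1}{H{\left(30 \right)} + w{\left(1 - 16 \right)}} = \frac{1}{-31 + 15} = \frac{1}{-16} = - \frac{1}{16}$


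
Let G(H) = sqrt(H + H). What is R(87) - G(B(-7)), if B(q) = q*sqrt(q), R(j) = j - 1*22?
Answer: 65 + sqrt(2)*7**(3/4)*(-I)**(5/2) ≈ 60.696 + 4.3035*I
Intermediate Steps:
R(j) = -22 + j (R(j) = j - 22 = -22 + j)
B(q) = q**(3/2)
G(H) = sqrt(2)*sqrt(H) (G(H) = sqrt(2*H) = sqrt(2)*sqrt(H))
R(87) - G(B(-7)) = (-22 + 87) - sqrt(2)*sqrt((-7)**(3/2)) = 65 - sqrt(2)*sqrt(-7*I*sqrt(7)) = 65 - sqrt(2)*7**(3/4)*sqrt(-I)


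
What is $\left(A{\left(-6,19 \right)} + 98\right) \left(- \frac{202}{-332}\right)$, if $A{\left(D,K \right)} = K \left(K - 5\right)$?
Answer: $\frac{18382}{83} \approx 221.47$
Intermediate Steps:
$A{\left(D,K \right)} = K \left(-5 + K\right)$
$\left(A{\left(-6,19 \right)} + 98\right) \left(- \frac{202}{-332}\right) = \left(19 \left(-5 + 19\right) + 98\right) \left(- \frac{202}{-332}\right) = \left(19 \cdot 14 + 98\right) \left(\left(-202\right) \left(- \frac{1}{332}\right)\right) = \left(266 + 98\right) \frac{101}{166} = 364 \cdot \frac{101}{166} = \frac{18382}{83}$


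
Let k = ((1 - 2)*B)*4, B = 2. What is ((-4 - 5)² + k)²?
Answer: 5329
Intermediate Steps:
k = -8 (k = ((1 - 2)*2)*4 = -1*2*4 = -2*4 = -8)
((-4 - 5)² + k)² = ((-4 - 5)² - 8)² = ((-9)² - 8)² = (81 - 8)² = 73² = 5329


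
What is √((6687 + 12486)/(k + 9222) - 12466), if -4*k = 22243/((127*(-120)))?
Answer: I*√3939392077829181305314/562195363 ≈ 111.64*I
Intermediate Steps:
k = 22243/60960 (k = -22243/(4*(127*(-120))) = -22243/(4*(-15240)) = -22243*(-1)/(4*15240) = -¼*(-22243/15240) = 22243/60960 ≈ 0.36488)
√((6687 + 12486)/(k + 9222) - 12466) = √((6687 + 12486)/(22243/60960 + 9222) - 12466) = √(19173/(562195363/60960) - 12466) = √(19173*(60960/562195363) - 12466) = √(1168786080/562195363 - 12466) = √(-7007158609078/562195363) = I*√3939392077829181305314/562195363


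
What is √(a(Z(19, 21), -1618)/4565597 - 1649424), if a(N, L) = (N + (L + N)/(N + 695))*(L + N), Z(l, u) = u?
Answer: I*√4406497345620681876568853/1634483726 ≈ 1284.3*I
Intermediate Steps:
a(N, L) = (L + N)*(N + (L + N)/(695 + N)) (a(N, L) = (N + (L + N)/(695 + N))*(L + N) = (L + N)*(N + (L + N)/(695 + N)))
√(a(Z(19, 21), -1618)/4565597 - 1649424) = √((((-1618)² + 21³ + 696*21² - 1618*21² + 697*(-1618)*21)/(695 + 21))/4565597 - 1649424) = √(((2617924 + 9261 + 696*441 - 1618*441 - 23682666)/716)*(1/4565597) - 1649424) = √(((2617924 + 9261 + 306936 - 713538 - 23682666)/716)*(1/4565597) - 1649424) = √(((1/716)*(-21462083))*(1/4565597) - 1649424) = √(-21462083/716*1/4565597 - 1649424) = √(-21462083/3268967452 - 1649424) = √(-5391913392009731/3268967452) = I*√4406497345620681876568853/1634483726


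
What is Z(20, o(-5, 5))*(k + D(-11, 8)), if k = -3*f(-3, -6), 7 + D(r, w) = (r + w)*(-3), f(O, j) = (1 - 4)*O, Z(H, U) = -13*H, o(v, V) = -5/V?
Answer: 6500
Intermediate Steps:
f(O, j) = -3*O
D(r, w) = -7 - 3*r - 3*w (D(r, w) = -7 + (r + w)*(-3) = -7 + (-3*r - 3*w) = -7 - 3*r - 3*w)
k = -27 (k = -(-9)*(-3) = -3*9 = -27)
Z(20, o(-5, 5))*(k + D(-11, 8)) = (-13*20)*(-27 + (-7 - 3*(-11) - 3*8)) = -260*(-27 + (-7 + 33 - 24)) = -260*(-27 + 2) = -260*(-25) = 6500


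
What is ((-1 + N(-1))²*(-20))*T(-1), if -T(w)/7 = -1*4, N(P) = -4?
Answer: -14000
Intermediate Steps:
T(w) = 28 (T(w) = -(-7)*4 = -7*(-4) = 28)
((-1 + N(-1))²*(-20))*T(-1) = ((-1 - 4)²*(-20))*28 = ((-5)²*(-20))*28 = (25*(-20))*28 = -500*28 = -14000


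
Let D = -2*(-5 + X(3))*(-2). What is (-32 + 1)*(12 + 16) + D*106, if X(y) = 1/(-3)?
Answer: -9388/3 ≈ -3129.3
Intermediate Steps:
X(y) = -⅓ (X(y) = 1*(-⅓) = -⅓)
D = -64/3 (D = -2*(-5 - ⅓)*(-2) = -2*(-16/3)*(-2) = (32/3)*(-2) = -64/3 ≈ -21.333)
(-32 + 1)*(12 + 16) + D*106 = (-32 + 1)*(12 + 16) - 64/3*106 = -31*28 - 6784/3 = -868 - 6784/3 = -9388/3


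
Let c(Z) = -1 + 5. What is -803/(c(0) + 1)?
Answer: -803/5 ≈ -160.60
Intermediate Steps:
c(Z) = 4
-803/(c(0) + 1) = -803/(4 + 1) = -803/5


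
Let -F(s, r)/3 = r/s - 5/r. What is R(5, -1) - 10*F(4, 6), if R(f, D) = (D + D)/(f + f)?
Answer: 99/5 ≈ 19.800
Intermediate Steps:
R(f, D) = D/f (R(f, D) = (2*D)/((2*f)) = (2*D)*(1/(2*f)) = D/f)
F(s, r) = 15/r - 3*r/s (F(s, r) = -3*(r/s - 5/r) = -3*(-5/r + r/s) = 15/r - 3*r/s)
R(5, -1) - 10*F(4, 6) = -1/5 - 10*(15/6 - 3*6/4) = -1*1/5 - 10*(15*(1/6) - 3*6*1/4) = -1/5 - 10*(5/2 - 9/2) = -1/5 - 10*(-2) = -1/5 + 20 = 99/5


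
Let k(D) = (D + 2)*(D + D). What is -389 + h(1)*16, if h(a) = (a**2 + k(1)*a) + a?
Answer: -261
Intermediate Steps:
k(D) = 2*D*(2 + D) (k(D) = (2 + D)*(2*D) = 2*D*(2 + D))
h(a) = a**2 + 7*a (h(a) = (a**2 + (2*1*(2 + 1))*a) + a = (a**2 + (2*1*3)*a) + a = (a**2 + 6*a) + a = a**2 + 7*a)
-389 + h(1)*16 = -389 + (1*(7 + 1))*16 = -389 + (1*8)*16 = -389 + 8*16 = -389 + 128 = -261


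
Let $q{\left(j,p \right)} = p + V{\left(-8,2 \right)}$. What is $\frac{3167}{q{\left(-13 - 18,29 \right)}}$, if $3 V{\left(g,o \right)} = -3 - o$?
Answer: $\frac{9501}{82} \approx 115.87$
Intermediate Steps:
$V{\left(g,o \right)} = -1 - \frac{o}{3}$ ($V{\left(g,o \right)} = \frac{-3 - o}{3} = -1 - \frac{o}{3}$)
$q{\left(j,p \right)} = - \frac{5}{3} + p$ ($q{\left(j,p \right)} = p - \frac{5}{3} = - \frac{5}{3} + p$)
$\frac{3167}{q{\left(-13 - 18,29 \right)}} = \frac{3167}{- \frac{5}{3} + 29} = \frac{3167}{\frac{82}{3}} = 3167 \cdot \frac{3}{82} = \frac{9501}{82}$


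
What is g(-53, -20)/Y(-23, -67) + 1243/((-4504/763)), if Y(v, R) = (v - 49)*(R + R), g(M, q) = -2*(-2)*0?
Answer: -948409/4504 ≈ -210.57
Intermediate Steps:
g(M, q) = 0 (g(M, q) = 4*0 = 0)
Y(v, R) = 2*R*(-49 + v) (Y(v, R) = (-49 + v)*(2*R) = 2*R*(-49 + v))
g(-53, -20)/Y(-23, -67) + 1243/((-4504/763)) = 0/((2*(-67)*(-49 - 23))) + 1243/((-4504/763)) = 0/((2*(-67)*(-72))) + 1243/((-4504*1/763)) = 0/9648 + 1243/(-4504/763) = 0*(1/9648) + 1243*(-763/4504) = 0 - 948409/4504 = -948409/4504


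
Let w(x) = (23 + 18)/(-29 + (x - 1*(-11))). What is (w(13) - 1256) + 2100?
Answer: 4179/5 ≈ 835.80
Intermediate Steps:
w(x) = 41/(-18 + x) (w(x) = 41/(-29 + (x + 11)) = 41/(-29 + (11 + x)) = 41/(-18 + x))
(w(13) - 1256) + 2100 = (41/(-18 + 13) - 1256) + 2100 = (41/(-5) - 1256) + 2100 = (41*(-⅕) - 1256) + 2100 = (-41/5 - 1256) + 2100 = -6321/5 + 2100 = 4179/5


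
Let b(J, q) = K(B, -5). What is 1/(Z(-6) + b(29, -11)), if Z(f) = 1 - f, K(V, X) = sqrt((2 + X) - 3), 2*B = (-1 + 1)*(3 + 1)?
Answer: 7/55 - I*sqrt(6)/55 ≈ 0.12727 - 0.044536*I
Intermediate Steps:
B = 0 (B = ((-1 + 1)*(3 + 1))/2 = (0*4)/2 = (1/2)*0 = 0)
K(V, X) = sqrt(-1 + X)
b(J, q) = I*sqrt(6) (b(J, q) = sqrt(-1 - 5) = sqrt(-6) = I*sqrt(6))
1/(Z(-6) + b(29, -11)) = 1/((1 - 1*(-6)) + I*sqrt(6)) = 1/((1 + 6) + I*sqrt(6)) = 1/(7 + I*sqrt(6))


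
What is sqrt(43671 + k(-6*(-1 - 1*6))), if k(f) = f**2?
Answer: sqrt(45435) ≈ 213.15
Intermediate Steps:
sqrt(43671 + k(-6*(-1 - 1*6))) = sqrt(43671 + (-6*(-1 - 1*6))**2) = sqrt(43671 + (-6*(-1 - 6))**2) = sqrt(43671 + (-6*(-7))**2) = sqrt(43671 + 42**2) = sqrt(43671 + 1764) = sqrt(45435)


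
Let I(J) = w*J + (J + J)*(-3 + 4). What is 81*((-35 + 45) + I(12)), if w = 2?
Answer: 4698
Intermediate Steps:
I(J) = 4*J (I(J) = 2*J + (J + J)*(-3 + 4) = 2*J + (2*J)*1 = 2*J + 2*J = 4*J)
81*((-35 + 45) + I(12)) = 81*((-35 + 45) + 4*12) = 81*(10 + 48) = 81*58 = 4698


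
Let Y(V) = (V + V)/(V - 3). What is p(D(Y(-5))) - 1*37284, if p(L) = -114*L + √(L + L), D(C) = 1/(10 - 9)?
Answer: -37398 + √2 ≈ -37397.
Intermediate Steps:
Y(V) = 2*V/(-3 + V) (Y(V) = (2*V)/(-3 + V) = 2*V/(-3 + V))
D(C) = 1 (D(C) = 1/1 = 1)
p(L) = -114*L + √2*√L (p(L) = -114*L + √(2*L) = -114*L + √2*√L)
p(D(Y(-5))) - 1*37284 = (-114*1 + √2*√1) - 1*37284 = (-114 + √2*1) - 37284 = (-114 + √2) - 37284 = -37398 + √2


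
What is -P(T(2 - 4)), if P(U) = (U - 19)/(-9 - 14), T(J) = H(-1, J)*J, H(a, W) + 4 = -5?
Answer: -1/23 ≈ -0.043478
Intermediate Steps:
H(a, W) = -9 (H(a, W) = -4 - 5 = -9)
T(J) = -9*J
P(U) = 19/23 - U/23 (P(U) = (-19 + U)/(-23) = (-19 + U)*(-1/23) = 19/23 - U/23)
-P(T(2 - 4)) = -(19/23 - (-9)*(2 - 4)/23) = -(19/23 - (-9)*(-2)/23) = -(19/23 - 1/23*18) = -(19/23 - 18/23) = -1*1/23 = -1/23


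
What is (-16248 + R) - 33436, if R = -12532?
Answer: -62216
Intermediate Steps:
(-16248 + R) - 33436 = (-16248 - 12532) - 33436 = -28780 - 33436 = -62216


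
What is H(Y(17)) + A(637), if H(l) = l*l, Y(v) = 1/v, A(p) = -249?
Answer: -71960/289 ≈ -249.00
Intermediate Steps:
H(l) = l**2
H(Y(17)) + A(637) = (1/17)**2 - 249 = 1/289 - 249 = -71960/289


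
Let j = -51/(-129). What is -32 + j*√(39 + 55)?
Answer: -32 + 17*√94/43 ≈ -28.167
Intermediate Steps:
j = 17/43 (j = -51*(-1/129) = 17/43 ≈ 0.39535)
-32 + j*√(39 + 55) = -32 + 17*√(39 + 55)/43 = -32 + 17*√94/43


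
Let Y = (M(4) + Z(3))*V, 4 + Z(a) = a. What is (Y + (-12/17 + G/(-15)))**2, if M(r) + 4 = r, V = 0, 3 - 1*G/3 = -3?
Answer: 26244/7225 ≈ 3.6324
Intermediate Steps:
G = 18 (G = 9 - 3*(-3) = 9 + 9 = 18)
Z(a) = -4 + a
M(r) = -4 + r
Y = 0 (Y = ((-4 + 4) + (-4 + 3))*0 = (0 - 1)*0 = -1*0 = 0)
(Y + (-12/17 + G/(-15)))**2 = (0 + (-12/17 + 18/(-15)))**2 = (0 + (-12*1/17 + 18*(-1/15)))**2 = (0 + (-12/17 - 6/5))**2 = (0 - 162/85)**2 = (-162/85)**2 = 26244/7225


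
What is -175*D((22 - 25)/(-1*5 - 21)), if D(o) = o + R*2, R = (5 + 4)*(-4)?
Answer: 327075/26 ≈ 12580.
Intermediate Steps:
R = -36 (R = 9*(-4) = -36)
D(o) = -72 + o (D(o) = o - 36*2 = o - 72 = -72 + o)
-175*D((22 - 25)/(-1*5 - 21)) = -175*(-72 + (22 - 25)/(-1*5 - 21)) = -175*(-72 - 3/(-5 - 21)) = -175*(-72 - 3/(-26)) = -175*(-72 - 3*(-1/26)) = -175*(-72 + 3/26) = -175*(-1869/26) = 327075/26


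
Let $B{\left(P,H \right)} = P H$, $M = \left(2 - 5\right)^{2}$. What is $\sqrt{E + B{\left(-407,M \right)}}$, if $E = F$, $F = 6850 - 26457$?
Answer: $i \sqrt{23270} \approx 152.55 i$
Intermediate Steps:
$M = 9$ ($M = \left(-3\right)^{2} = 9$)
$B{\left(P,H \right)} = H P$
$F = -19607$
$E = -19607$
$\sqrt{E + B{\left(-407,M \right)}} = \sqrt{-19607 + 9 \left(-407\right)} = \sqrt{-19607 - 3663} = \sqrt{-23270} = i \sqrt{23270}$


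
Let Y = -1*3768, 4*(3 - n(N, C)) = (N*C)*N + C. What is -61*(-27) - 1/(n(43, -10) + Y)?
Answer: 1416419/860 ≈ 1647.0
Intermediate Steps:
n(N, C) = 3 - C/4 - C*N²/4 (n(N, C) = 3 - ((N*C)*N + C)/4 = 3 - ((C*N)*N + C)/4 = 3 - (C*N² + C)/4 = 3 - (C + C*N²)/4 = 3 + (-C/4 - C*N²/4) = 3 - C/4 - C*N²/4)
Y = -3768
-61*(-27) - 1/(n(43, -10) + Y) = -61*(-27) - 1/((3 - ¼*(-10) - ¼*(-10)*43²) - 3768) = 1647 - 1/((3 + 5/2 - ¼*(-10)*1849) - 3768) = 1647 - 1/((3 + 5/2 + 9245/2) - 3768) = 1647 - 1/(4628 - 3768) = 1647 - 1/860 = 1416419/860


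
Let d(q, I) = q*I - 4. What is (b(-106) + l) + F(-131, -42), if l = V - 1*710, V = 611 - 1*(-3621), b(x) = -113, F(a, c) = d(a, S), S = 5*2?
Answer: 2095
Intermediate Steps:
S = 10
d(q, I) = -4 + I*q (d(q, I) = I*q - 4 = -4 + I*q)
F(a, c) = -4 + 10*a
V = 4232 (V = 611 + 3621 = 4232)
l = 3522 (l = 4232 - 1*710 = 4232 - 710 = 3522)
(b(-106) + l) + F(-131, -42) = (-113 + 3522) + (-4 + 10*(-131)) = 3409 + (-4 - 1310) = 3409 - 1314 = 2095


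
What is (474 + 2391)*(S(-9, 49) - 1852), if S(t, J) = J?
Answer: -5165595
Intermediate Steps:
(474 + 2391)*(S(-9, 49) - 1852) = (474 + 2391)*(49 - 1852) = 2865*(-1803) = -5165595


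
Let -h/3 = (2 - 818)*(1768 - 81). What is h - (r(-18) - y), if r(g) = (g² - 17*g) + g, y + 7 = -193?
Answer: 4128964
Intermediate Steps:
y = -200 (y = -7 - 193 = -200)
r(g) = g² - 16*g
h = 4129776 (h = -3*(2 - 818)*(1768 - 81) = -(-2448)*1687 = -3*(-1376592) = 4129776)
h - (r(-18) - y) = 4129776 - (-18*(-16 - 18) - 1*(-200)) = 4129776 - (-18*(-34) + 200) = 4129776 - (612 + 200) = 4129776 - 1*812 = 4129776 - 812 = 4128964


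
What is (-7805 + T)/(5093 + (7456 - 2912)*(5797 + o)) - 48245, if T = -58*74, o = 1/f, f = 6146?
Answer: -3906074036797706/80963291525 ≈ -48245.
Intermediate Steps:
o = 1/6146 ≈ 0.00016271
T = -4292
(-7805 + T)/(5093 + (7456 - 2912)*(5797 + o)) - 48245 = (-7805 - 4292)/(5093 + (7456 - 2912)*(5797 + 1/6146)) - 48245 = -12097/(5093 + 4544*(35628363/6146)) - 48245 = -12097/(5093 + 80947640736/3073) - 48245 = -12097/80963291525/3073 - 48245 = -12097*3073/80963291525 - 48245 = -37174081/80963291525 - 48245 = -3906074036797706/80963291525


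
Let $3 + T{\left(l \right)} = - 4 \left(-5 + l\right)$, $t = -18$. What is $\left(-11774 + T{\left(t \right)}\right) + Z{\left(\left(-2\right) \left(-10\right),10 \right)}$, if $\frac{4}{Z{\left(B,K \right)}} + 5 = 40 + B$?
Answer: $- \frac{642671}{55} \approx -11685.0$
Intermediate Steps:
$T{\left(l \right)} = 17 - 4 l$ ($T{\left(l \right)} = -3 - 4 \left(-5 + l\right) = -3 - \left(-20 + 4 l\right) = 17 - 4 l$)
$Z{\left(B,K \right)} = \frac{4}{35 + B}$ ($Z{\left(B,K \right)} = \frac{4}{-5 + \left(40 + B\right)} = \frac{4}{35 + B}$)
$\left(-11774 + T{\left(t \right)}\right) + Z{\left(\left(-2\right) \left(-10\right),10 \right)} = \left(-11774 + \left(17 - -72\right)\right) + \frac{4}{35 - -20} = \left(-11774 + \left(17 + 72\right)\right) + \frac{4}{35 + 20} = \left(-11774 + 89\right) + \frac{4}{55} = -11685 + 4 \cdot \frac{1}{55} = -11685 + \frac{4}{55} = - \frac{642671}{55}$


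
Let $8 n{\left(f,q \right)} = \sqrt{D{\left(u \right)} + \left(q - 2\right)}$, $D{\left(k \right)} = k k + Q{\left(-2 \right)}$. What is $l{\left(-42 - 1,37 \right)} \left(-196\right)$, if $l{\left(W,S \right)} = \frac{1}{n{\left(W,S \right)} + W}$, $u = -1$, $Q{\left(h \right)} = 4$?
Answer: $\frac{67424}{14787} + \frac{392 \sqrt{10}}{14787} \approx 4.6435$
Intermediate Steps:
$D{\left(k \right)} = 4 + k^{2}$ ($D{\left(k \right)} = k k + 4 = k^{2} + 4 = 4 + k^{2}$)
$n{\left(f,q \right)} = \frac{\sqrt{3 + q}}{8}$ ($n{\left(f,q \right)} = \frac{\sqrt{\left(4 + \left(-1\right)^{2}\right) + \left(q - 2\right)}}{8} = \frac{\sqrt{\left(4 + 1\right) + \left(-2 + q\right)}}{8} = \frac{\sqrt{5 + \left(-2 + q\right)}}{8} = \frac{\sqrt{3 + q}}{8}$)
$l{\left(W,S \right)} = \frac{1}{W + \frac{\sqrt{3 + S}}{8}}$ ($l{\left(W,S \right)} = \frac{1}{\frac{\sqrt{3 + S}}{8} + W} = \frac{1}{W + \frac{\sqrt{3 + S}}{8}}$)
$l{\left(-42 - 1,37 \right)} \left(-196\right) = \frac{8}{\sqrt{3 + 37} + 8 \left(-42 - 1\right)} \left(-196\right) = \frac{8}{\sqrt{40} + 8 \left(-42 - 1\right)} \left(-196\right) = \frac{8}{2 \sqrt{10} + 8 \left(-43\right)} \left(-196\right) = \frac{8}{2 \sqrt{10} - 344} \left(-196\right) = \frac{8}{-344 + 2 \sqrt{10}} \left(-196\right) = - \frac{1568}{-344 + 2 \sqrt{10}}$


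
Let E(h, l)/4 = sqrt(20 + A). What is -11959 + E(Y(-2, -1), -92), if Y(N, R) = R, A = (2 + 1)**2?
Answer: -11959 + 4*sqrt(29) ≈ -11937.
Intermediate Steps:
A = 9 (A = 3**2 = 9)
E(h, l) = 4*sqrt(29) (E(h, l) = 4*sqrt(20 + 9) = 4*sqrt(29))
-11959 + E(Y(-2, -1), -92) = -11959 + 4*sqrt(29)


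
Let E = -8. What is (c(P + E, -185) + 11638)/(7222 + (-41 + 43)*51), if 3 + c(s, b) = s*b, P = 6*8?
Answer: 4235/7324 ≈ 0.57824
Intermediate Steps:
P = 48
c(s, b) = -3 + b*s (c(s, b) = -3 + s*b = -3 + b*s)
(c(P + E, -185) + 11638)/(7222 + (-41 + 43)*51) = ((-3 - 185*(48 - 8)) + 11638)/(7222 + (-41 + 43)*51) = ((-3 - 185*40) + 11638)/(7222 + 2*51) = ((-3 - 7400) + 11638)/(7222 + 102) = (-7403 + 11638)/7324 = 4235*(1/7324) = 4235/7324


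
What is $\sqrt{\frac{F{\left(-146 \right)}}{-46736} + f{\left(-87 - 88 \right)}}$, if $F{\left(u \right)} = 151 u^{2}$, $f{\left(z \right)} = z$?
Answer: $\frac{i \sqrt{8323036059}}{5842} \approx 15.616 i$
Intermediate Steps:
$\sqrt{\frac{F{\left(-146 \right)}}{-46736} + f{\left(-87 - 88 \right)}} = \sqrt{\frac{151 \left(-146\right)^{2}}{-46736} - 175} = \sqrt{151 \cdot 21316 \left(- \frac{1}{46736}\right) - 175} = \sqrt{3218716 \left(- \frac{1}{46736}\right) - 175} = \sqrt{- \frac{804679}{11684} - 175} = \sqrt{- \frac{2849379}{11684}} = \frac{i \sqrt{8323036059}}{5842}$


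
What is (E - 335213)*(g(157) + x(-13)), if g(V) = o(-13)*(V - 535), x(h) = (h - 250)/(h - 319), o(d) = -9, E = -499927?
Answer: -235870051695/83 ≈ -2.8418e+9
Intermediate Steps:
x(h) = (-250 + h)/(-319 + h)
g(V) = 4815 - 9*V (g(V) = -9*(V - 535) = -9*(-535 + V) = 4815 - 9*V)
(E - 335213)*(g(157) + x(-13)) = (-499927 - 335213)*((4815 - 9*157) + (-250 - 13)/(-319 - 13)) = -835140*((4815 - 1413) - 263/(-332)) = -835140*(3402 - 1/332*(-263)) = -835140*(3402 + 263/332) = -835140*1129727/332 = -235870051695/83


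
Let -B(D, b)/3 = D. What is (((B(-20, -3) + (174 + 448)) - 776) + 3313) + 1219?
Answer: 4438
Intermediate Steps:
B(D, b) = -3*D
(((B(-20, -3) + (174 + 448)) - 776) + 3313) + 1219 = (((-3*(-20) + (174 + 448)) - 776) + 3313) + 1219 = (((60 + 622) - 776) + 3313) + 1219 = ((682 - 776) + 3313) + 1219 = (-94 + 3313) + 1219 = 3219 + 1219 = 4438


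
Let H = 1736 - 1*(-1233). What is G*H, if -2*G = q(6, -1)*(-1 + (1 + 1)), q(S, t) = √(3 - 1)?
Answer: -2969*√2/2 ≈ -2099.4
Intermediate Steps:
q(S, t) = √2
H = 2969 (H = 1736 + 1233 = 2969)
G = -√2/2 (G = -√2*(-1 + (1 + 1))/2 = -√2*(-1 + 2)/2 = -√2/2 ≈ -0.70711)
G*H = -√2/2*2969 = -2969*√2/2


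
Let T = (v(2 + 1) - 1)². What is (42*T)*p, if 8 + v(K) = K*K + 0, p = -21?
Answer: 0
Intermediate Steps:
v(K) = -8 + K² (v(K) = -8 + (K*K + 0) = -8 + (K² + 0) = -8 + K²)
T = 0 (T = ((-8 + (2 + 1)²) - 1)² = ((-8 + 3²) - 1)² = ((-8 + 9) - 1)² = (1 - 1)² = 0² = 0)
(42*T)*p = (42*0)*(-21) = 0*(-21) = 0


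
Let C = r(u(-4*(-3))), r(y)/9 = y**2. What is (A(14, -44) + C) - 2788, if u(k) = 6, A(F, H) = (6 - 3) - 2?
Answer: -2463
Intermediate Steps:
A(F, H) = 1 (A(F, H) = 3 - 2 = 1)
r(y) = 9*y**2
C = 324 (C = 9*6**2 = 9*36 = 324)
(A(14, -44) + C) - 2788 = (1 + 324) - 2788 = 325 - 2788 = -2463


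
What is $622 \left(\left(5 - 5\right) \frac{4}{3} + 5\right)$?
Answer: $3110$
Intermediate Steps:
$622 \left(\left(5 - 5\right) \frac{4}{3} + 5\right) = 622 \left(0 \cdot 4 \cdot \frac{1}{3} + 5\right) = 622 \left(0 \cdot \frac{4}{3} + 5\right) = 622 \left(0 + 5\right) = 622 \cdot 5 = 3110$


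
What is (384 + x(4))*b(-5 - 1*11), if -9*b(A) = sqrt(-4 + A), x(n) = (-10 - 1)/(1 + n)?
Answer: -3818*I*sqrt(5)/45 ≈ -189.72*I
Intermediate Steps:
x(n) = -11/(1 + n)
b(A) = -sqrt(-4 + A)/9
(384 + x(4))*b(-5 - 1*11) = (384 - 11/(1 + 4))*(-sqrt(-4 + (-5 - 1*11))/9) = (384 - 11/5)*(-sqrt(-4 + (-5 - 11))/9) = (384 - 11*1/5)*(-sqrt(-4 - 16)/9) = (384 - 11/5)*(-2*I*sqrt(5)/9) = 1909*(-2*I*sqrt(5)/9)/5 = -3818*I*sqrt(5)/45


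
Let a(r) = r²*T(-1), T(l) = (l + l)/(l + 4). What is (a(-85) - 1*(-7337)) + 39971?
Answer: 127474/3 ≈ 42491.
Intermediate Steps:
T(l) = 2*l/(4 + l) (T(l) = (2*l)/(4 + l) = 2*l/(4 + l))
a(r) = -2*r²/3 (a(r) = r²*(2*(-1)/(4 - 1)) = r²*(2*(-1)/3) = r²*(2*(-1)*(⅓)) = r²*(-⅔) = -2*r²/3)
(a(-85) - 1*(-7337)) + 39971 = (-⅔*(-85)² - 1*(-7337)) + 39971 = (-⅔*7225 + 7337) + 39971 = (-14450/3 + 7337) + 39971 = 7561/3 + 39971 = 127474/3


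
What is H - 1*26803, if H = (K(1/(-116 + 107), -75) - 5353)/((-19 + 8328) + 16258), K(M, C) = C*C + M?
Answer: -5926221262/221103 ≈ -26803.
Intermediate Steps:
K(M, C) = M + C**2 (K(M, C) = C**2 + M = M + C**2)
H = 2447/221103 (H = ((1/(-116 + 107) + (-75)**2) - 5353)/((-19 + 8328) + 16258) = ((1/(-9) + 5625) - 5353)/(8309 + 16258) = ((-1/9 + 5625) - 5353)/24567 = (50624/9 - 5353)*(1/24567) = (2447/9)*(1/24567) = 2447/221103 ≈ 0.011067)
H - 1*26803 = 2447/221103 - 1*26803 = 2447/221103 - 26803 = -5926221262/221103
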